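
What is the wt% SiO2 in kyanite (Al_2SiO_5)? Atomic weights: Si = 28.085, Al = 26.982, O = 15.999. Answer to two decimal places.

Molar mass of Al_2SiO_5 = 2·26.982 + 1·28.085 + 5·15.999 = 162.044 g/mol.
Each formula unit contains 1 Si, equivalent to 1/1 = 1.0000 mol SiO2.
M(SiO2) = 1×28.085 + 2×15.999 = 60.083 g/mol.
Mass of SiO2 per formula unit = 1.0000 × 60.083 = 60.083 g.
SiO2 wt% = 60.083 / 162.044 × 100 = 37.08%.

37.08 wt%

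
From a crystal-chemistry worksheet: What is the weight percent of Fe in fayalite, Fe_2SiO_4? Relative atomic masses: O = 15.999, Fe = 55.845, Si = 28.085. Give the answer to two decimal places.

Molar mass of Fe_2SiO_4: 2·55.845 + 1·28.085 + 4·15.999 = 203.771 g/mol.
Mass of Fe per formula unit: 2 × 55.845 = 111.690 g.
Weight fraction Fe = 111.690 / 203.771 = 0.5481.

54.81 weight percent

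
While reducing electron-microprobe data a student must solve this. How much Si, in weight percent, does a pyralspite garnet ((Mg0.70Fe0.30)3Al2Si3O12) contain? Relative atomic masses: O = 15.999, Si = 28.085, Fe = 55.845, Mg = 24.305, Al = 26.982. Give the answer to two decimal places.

M((Mg0.70Fe0.30)3Al2Si3O12) = 431.508 g/mol.
Si contributes 3 × 28.085 = 84.255 g per mole.
84.255/431.508 = 0.1953 → 19.53%.

19.53 weight percent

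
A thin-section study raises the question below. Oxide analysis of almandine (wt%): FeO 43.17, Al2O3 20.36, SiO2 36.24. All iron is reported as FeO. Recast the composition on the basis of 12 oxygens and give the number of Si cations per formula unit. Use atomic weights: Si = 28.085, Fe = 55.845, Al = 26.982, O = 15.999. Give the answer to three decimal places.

43.17 wt% FeO ÷ 71.844 g/mol = 0.60089 mol, giving 0.60089 Fe and 0.60089 O.
20.36 wt% Al2O3 ÷ 101.961 g/mol = 0.19968 mol, giving 0.39936 Al and 0.59904 O.
36.24 wt% SiO2 ÷ 60.083 g/mol = 0.60317 mol, giving 0.60317 Si and 1.20634 O.
Oxygen sums to 2.40627; scaling by 12/2.40627 = 4.98697 puts the formula on 12 O.
Si: 0.60317 × 4.98697 = 3.008 atoms per formula unit.

3.008 Si apfu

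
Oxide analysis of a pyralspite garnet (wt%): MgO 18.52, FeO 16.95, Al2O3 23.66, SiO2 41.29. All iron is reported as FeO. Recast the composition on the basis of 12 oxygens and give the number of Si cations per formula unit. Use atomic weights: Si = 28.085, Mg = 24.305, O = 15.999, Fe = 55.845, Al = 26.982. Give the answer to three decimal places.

2.981 Si apfu

MgO (M=40.304): mol = 0.45951; Mg = 0.45951, O = 0.45951.
FeO (M=71.844): mol = 0.23593; Fe = 0.23593, O = 0.23593.
Al2O3 (M=101.961): mol = 0.23205; Al = 0.46410, O = 0.69615.
SiO2 (M=60.083): mol = 0.68722; Si = 0.68722, O = 1.37444.
ΣO = 2.76603; factor = 12/ΣO = 4.33835.
Si apfu = 0.68722 × 4.33835 = 2.981.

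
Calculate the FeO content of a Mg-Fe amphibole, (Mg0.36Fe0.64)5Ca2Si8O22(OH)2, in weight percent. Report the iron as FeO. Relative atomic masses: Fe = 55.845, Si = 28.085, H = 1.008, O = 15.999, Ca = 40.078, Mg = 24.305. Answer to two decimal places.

25.17 wt%

M((Mg0.36Fe0.64)5Ca2Si8O22(OH)2) = 913.281 g/mol; M(FeO) = 71.844 g/mol.
Moles FeO per formula unit = 3.20 Fe ÷ 1 = 3.2000.
FeO fraction = (3.2000 × 71.844) / 913.281 = 229.901/913.281 = 0.2517.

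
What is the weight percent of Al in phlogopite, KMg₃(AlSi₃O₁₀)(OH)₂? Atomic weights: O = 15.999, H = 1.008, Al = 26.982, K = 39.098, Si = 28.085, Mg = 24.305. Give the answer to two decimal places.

Formula mass = 1×39.098 + 3×24.305 + 1×26.982 + 3×28.085 + 12×15.999 + 2×1.008 = 417.254 g/mol, of which 26.982 g is Al.
So Al makes up 26.982/417.254 = 0.0647 of the mass, i.e. 6.47%.

6.47 weight percent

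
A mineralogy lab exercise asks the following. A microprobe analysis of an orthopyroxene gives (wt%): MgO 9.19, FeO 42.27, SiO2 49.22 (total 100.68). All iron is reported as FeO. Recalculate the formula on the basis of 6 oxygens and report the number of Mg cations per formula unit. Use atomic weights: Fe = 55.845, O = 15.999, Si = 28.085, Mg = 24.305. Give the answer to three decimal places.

0.557 Mg apfu

MgO (M=40.304): mol = 0.22802; Mg = 0.22802, O = 0.22802.
FeO (M=71.844): mol = 0.58836; Fe = 0.58836, O = 0.58836.
SiO2 (M=60.083): mol = 0.81920; Si = 0.81920, O = 1.63840.
ΣO = 2.45478; factor = 6/ΣO = 2.44421.
Mg apfu = 0.22802 × 2.44421 = 0.557.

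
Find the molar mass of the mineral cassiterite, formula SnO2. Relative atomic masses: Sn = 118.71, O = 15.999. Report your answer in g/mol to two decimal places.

Sn: 1 × 118.71 = 118.7100
O: 2 × 15.999 = 31.9980
Summing the contributions gives the formula mass.

150.71 g/mol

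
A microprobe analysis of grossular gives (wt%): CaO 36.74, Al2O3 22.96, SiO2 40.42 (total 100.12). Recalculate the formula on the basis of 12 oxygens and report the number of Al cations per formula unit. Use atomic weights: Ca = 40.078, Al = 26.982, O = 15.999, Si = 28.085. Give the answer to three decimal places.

36.74 wt% CaO ÷ 56.077 g/mol = 0.65517 mol, giving 0.65517 Ca and 0.65517 O.
22.96 wt% Al2O3 ÷ 101.961 g/mol = 0.22518 mol, giving 0.45036 Al and 0.67554 O.
40.42 wt% SiO2 ÷ 60.083 g/mol = 0.67274 mol, giving 0.67274 Si and 1.34548 O.
Oxygen sums to 2.67619; scaling by 12/2.67619 = 4.48399 puts the formula on 12 O.
Al: 0.45036 × 4.48399 = 2.019 atoms per formula unit.

2.019 Al apfu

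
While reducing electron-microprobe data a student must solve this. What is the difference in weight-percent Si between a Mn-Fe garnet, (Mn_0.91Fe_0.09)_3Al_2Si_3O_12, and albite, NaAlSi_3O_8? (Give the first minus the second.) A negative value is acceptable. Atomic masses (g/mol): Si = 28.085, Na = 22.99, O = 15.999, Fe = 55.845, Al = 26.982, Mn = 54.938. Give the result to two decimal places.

-15.12 percentage points

M((Mn_0.91Fe_0.09)_3Al_2Si_3O_12) = 495.266 g/mol, so wt% Si = 84.255/495.266 × 100 = 17.01%.
M(NaAlSi_3O_8) = 262.219 g/mol, so wt% Si = 84.255/262.219 × 100 = 32.13%.
17.01 − 32.13 = -15.12 pp.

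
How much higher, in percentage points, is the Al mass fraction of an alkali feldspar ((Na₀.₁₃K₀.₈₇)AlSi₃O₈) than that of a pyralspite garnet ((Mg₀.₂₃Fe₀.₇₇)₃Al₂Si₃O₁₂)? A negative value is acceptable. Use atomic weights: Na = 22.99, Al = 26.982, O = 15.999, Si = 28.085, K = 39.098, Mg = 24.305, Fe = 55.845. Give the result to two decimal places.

M((Na₀.₁₃K₀.₈₇)AlSi₃O₈) = 276.233 g/mol, so wt% Al = 26.982/276.233 × 100 = 9.77%.
M((Mg₀.₂₃Fe₀.₇₇)₃Al₂Si₃O₁₂) = 475.979 g/mol, so wt% Al = 53.964/475.979 × 100 = 11.34%.
9.77 − 11.34 = -1.57 pp.

-1.57 percentage points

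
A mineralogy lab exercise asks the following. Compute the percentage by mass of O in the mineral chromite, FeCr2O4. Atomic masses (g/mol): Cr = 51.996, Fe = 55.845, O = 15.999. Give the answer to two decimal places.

Formula mass = 1×55.845 + 2×51.996 + 4×15.999 = 223.833 g/mol, of which 63.996 g is O.
So O makes up 63.996/223.833 = 0.2859 of the mass, i.e. 28.59%.

28.59 wt%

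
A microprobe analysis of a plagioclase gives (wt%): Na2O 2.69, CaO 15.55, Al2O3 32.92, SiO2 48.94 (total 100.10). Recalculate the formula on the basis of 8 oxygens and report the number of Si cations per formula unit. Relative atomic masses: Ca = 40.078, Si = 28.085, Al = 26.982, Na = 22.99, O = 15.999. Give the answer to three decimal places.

Na2O: 2.69/61.979 = 0.04340 mol → 0.08680 mol Na, 0.04340 mol O.
CaO: 15.55/56.077 = 0.27730 mol → 0.27730 mol Ca, 0.27730 mol O.
Al2O3: 32.92/101.961 = 0.32287 mol → 0.64574 mol Al, 0.96861 mol O.
SiO2: 48.94/60.083 = 0.81454 mol → 0.81454 mol Si, 1.62908 mol O.
Total oxygen = 2.91839 mol. Normalization factor = 8/2.91839 = 2.74124.
Si per 8 O = 0.81454 × 2.74124 = 2.233.

2.233 Si apfu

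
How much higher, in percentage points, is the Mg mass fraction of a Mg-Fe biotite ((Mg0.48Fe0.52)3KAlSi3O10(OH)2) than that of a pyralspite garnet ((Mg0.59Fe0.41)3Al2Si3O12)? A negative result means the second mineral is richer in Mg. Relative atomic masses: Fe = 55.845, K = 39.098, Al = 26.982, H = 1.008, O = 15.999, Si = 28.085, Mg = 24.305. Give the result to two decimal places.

First mineral: 34.999 g Mg in 466.456 g formula = 7.50 wt% Mg.
Second mineral: 43.020 g Mg in 441.916 g formula = 9.73 wt% Mg.
7.50% − 9.73% gives a difference of -2.23 percentage points.

-2.23 percentage points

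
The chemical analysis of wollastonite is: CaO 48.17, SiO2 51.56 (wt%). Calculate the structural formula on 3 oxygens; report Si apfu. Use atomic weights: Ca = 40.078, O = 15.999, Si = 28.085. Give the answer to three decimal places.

CaO: 48.17/56.077 = 0.85900 mol → 0.85900 mol Ca, 0.85900 mol O.
SiO2: 51.56/60.083 = 0.85815 mol → 0.85815 mol Si, 1.71630 mol O.
Total oxygen = 2.57530 mol. Normalization factor = 3/2.57530 = 1.16491.
Si per 3 O = 0.85815 × 1.16491 = 1.000.

1.000 Si apfu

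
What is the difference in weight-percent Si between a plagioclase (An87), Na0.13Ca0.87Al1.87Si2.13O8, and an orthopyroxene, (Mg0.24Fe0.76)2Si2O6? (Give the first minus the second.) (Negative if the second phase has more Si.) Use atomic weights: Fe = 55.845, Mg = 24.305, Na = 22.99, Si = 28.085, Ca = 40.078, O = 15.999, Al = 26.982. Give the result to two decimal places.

Si in Na0.13Ca0.87Al1.87Si2.13O8: molar mass 276.126 g/mol; 2.13×28.085 = 59.821 g → 21.66 wt%.
Si in (Mg0.24Fe0.76)2Si2O6: molar mass 248.715 g/mol; 2×28.085 = 56.170 g → 22.58 wt%.
Difference = 21.66 − 22.58 = -0.92 percentage points.

-0.92 percentage points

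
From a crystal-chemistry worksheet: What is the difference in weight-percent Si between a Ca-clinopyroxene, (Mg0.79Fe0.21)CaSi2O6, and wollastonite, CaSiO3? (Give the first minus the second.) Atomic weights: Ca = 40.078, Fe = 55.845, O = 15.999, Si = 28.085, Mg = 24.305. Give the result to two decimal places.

0.99 percentage points

M((Mg0.79Fe0.21)CaSi2O6) = 223.170 g/mol, so wt% Si = 56.170/223.170 × 100 = 25.17%.
M(CaSiO3) = 116.160 g/mol, so wt% Si = 28.085/116.160 × 100 = 24.18%.
25.17 − 24.18 = 0.99 pp.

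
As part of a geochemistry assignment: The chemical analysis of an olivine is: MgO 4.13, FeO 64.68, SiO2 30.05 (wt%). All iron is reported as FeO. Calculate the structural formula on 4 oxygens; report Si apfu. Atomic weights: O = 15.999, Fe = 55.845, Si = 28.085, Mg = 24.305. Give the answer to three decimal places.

MgO: 4.13/40.304 = 0.10247 mol → 0.10247 mol Mg, 0.10247 mol O.
FeO: 64.68/71.844 = 0.90028 mol → 0.90028 mol Fe, 0.90028 mol O.
SiO2: 30.05/60.083 = 0.50014 mol → 0.50014 mol Si, 1.00028 mol O.
Total oxygen = 2.00303 mol. Normalization factor = 4/2.00303 = 1.99697.
Si per 4 O = 0.50014 × 1.99697 = 0.999.

0.999 Si apfu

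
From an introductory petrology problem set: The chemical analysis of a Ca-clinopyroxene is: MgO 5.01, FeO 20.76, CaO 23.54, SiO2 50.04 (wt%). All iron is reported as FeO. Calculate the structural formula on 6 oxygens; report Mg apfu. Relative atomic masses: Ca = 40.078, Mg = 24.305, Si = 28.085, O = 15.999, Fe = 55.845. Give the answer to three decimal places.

MgO: 5.01/40.304 = 0.12431 mol → 0.12431 mol Mg, 0.12431 mol O.
FeO: 20.76/71.844 = 0.28896 mol → 0.28896 mol Fe, 0.28896 mol O.
CaO: 23.54/56.077 = 0.41978 mol → 0.41978 mol Ca, 0.41978 mol O.
SiO2: 50.04/60.083 = 0.83285 mol → 0.83285 mol Si, 1.66570 mol O.
Total oxygen = 2.49875 mol. Normalization factor = 6/2.49875 = 2.40120.
Mg per 6 O = 0.12431 × 2.40120 = 0.298.

0.298 Mg apfu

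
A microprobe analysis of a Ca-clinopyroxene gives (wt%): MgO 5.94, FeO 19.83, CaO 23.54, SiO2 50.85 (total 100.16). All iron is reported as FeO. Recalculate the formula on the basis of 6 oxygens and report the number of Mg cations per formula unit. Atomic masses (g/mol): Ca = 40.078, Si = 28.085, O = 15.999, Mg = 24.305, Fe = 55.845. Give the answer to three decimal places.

0.349 Mg apfu

5.94 wt% MgO ÷ 40.304 g/mol = 0.14738 mol, giving 0.14738 Mg and 0.14738 O.
19.83 wt% FeO ÷ 71.844 g/mol = 0.27601 mol, giving 0.27601 Fe and 0.27601 O.
23.54 wt% CaO ÷ 56.077 g/mol = 0.41978 mol, giving 0.41978 Ca and 0.41978 O.
50.85 wt% SiO2 ÷ 60.083 g/mol = 0.84633 mol, giving 0.84633 Si and 1.69266 O.
Oxygen sums to 2.53583; scaling by 6/2.53583 = 2.36609 puts the formula on 6 O.
Mg: 0.14738 × 2.36609 = 0.349 atoms per formula unit.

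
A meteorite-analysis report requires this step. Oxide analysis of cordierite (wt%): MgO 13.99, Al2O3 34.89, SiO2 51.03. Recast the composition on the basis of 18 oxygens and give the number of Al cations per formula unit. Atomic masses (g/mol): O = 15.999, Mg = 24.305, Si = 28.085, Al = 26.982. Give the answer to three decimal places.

4.010 Al apfu

MgO (M=40.304): mol = 0.34711; Mg = 0.34711, O = 0.34711.
Al2O3 (M=101.961): mol = 0.34219; Al = 0.68438, O = 1.02657.
SiO2 (M=60.083): mol = 0.84933; Si = 0.84933, O = 1.69866.
ΣO = 3.07234; factor = 18/ΣO = 5.85873.
Al apfu = 0.68438 × 5.85873 = 4.010.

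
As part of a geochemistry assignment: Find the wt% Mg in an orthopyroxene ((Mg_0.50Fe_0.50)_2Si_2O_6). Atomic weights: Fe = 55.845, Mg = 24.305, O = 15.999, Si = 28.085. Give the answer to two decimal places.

Molar mass of (Mg_0.50Fe_0.50)_2Si_2O_6: 1×24.305 + 1×55.845 + 2×28.085 + 6×15.999 = 232.314 g/mol.
Mass of Mg per formula unit: 1 × 24.305 = 24.305 g.
Weight fraction Mg = 24.305 / 232.314 = 0.1046.

10.46 wt%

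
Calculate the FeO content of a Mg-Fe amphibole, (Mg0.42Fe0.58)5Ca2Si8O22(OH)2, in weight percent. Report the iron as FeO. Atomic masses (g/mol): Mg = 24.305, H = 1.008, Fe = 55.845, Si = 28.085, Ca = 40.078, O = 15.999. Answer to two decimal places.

Formula mass = 903.819 g/mol.
2.90 Fe → 2.9000 mol FeO per formula unit; M(FeO) = 71.844, so FeO mass = 208.348 g.
208.348/903.819 × 100 = 23.05 wt%.

23.05 wt%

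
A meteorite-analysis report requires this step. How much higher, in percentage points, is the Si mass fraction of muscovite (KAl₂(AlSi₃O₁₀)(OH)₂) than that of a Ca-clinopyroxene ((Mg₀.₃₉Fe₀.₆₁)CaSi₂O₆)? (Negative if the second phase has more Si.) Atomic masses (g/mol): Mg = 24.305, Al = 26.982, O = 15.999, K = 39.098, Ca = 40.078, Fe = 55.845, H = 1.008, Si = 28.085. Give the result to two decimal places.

M(KAl₂(AlSi₃O₁₀)(OH)₂) = 398.303 g/mol, so wt% Si = 84.255/398.303 × 100 = 21.15%.
M((Mg₀.₃₉Fe₀.₆₁)CaSi₂O₆) = 235.786 g/mol, so wt% Si = 56.170/235.786 × 100 = 23.82%.
21.15 − 23.82 = -2.67 pp.

-2.67 percentage points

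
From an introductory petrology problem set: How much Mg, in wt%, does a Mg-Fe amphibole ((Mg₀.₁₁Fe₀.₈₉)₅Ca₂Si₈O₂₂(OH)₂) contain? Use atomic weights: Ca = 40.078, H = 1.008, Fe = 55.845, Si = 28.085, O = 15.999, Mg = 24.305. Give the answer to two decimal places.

Molar mass of (Mg₀.₁₁Fe₀.₈₉)₅Ca₂Si₈O₂₂(OH)₂: 0.55*24.305 + 4.45*55.845 + 2*40.078 + 8*28.085 + 24*15.999 + 2*1.008 = 952.706 g/mol.
Mass of Mg per formula unit: 0.55 × 24.305 = 13.368 g.
Weight fraction Mg = 13.368 / 952.706 = 0.0140.

1.40 wt%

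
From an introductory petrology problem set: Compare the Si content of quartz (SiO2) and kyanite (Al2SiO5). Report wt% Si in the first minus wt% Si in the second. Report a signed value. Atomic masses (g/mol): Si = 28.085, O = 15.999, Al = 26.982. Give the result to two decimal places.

29.41 percentage points

M(SiO2) = 60.083 g/mol, so wt% Si = 28.085/60.083 × 100 = 46.74%.
M(Al2SiO5) = 162.044 g/mol, so wt% Si = 28.085/162.044 × 100 = 17.33%.
46.74 − 17.33 = 29.41 pp.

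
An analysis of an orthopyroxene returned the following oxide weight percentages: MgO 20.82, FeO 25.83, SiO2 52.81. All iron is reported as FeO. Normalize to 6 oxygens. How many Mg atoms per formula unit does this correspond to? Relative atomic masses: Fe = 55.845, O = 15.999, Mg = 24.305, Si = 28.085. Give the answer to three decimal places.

1.177 Mg apfu

MgO: 20.82/40.304 = 0.51657 mol → 0.51657 mol Mg, 0.51657 mol O.
FeO: 25.83/71.844 = 0.35953 mol → 0.35953 mol Fe, 0.35953 mol O.
SiO2: 52.81/60.083 = 0.87895 mol → 0.87895 mol Si, 1.75790 mol O.
Total oxygen = 2.63400 mol. Normalization factor = 6/2.63400 = 2.27790.
Mg per 6 O = 0.51657 × 2.27790 = 1.177.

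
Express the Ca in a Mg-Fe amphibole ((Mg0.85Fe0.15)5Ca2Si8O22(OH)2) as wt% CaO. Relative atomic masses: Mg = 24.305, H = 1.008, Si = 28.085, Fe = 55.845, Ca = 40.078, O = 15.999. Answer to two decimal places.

13.42 wt%

Formula mass = 836.008 g/mol.
2 Ca → 2.0000 mol CaO per formula unit; M(CaO) = 56.077, so CaO mass = 112.154 g.
112.154/836.008 × 100 = 13.42 wt%.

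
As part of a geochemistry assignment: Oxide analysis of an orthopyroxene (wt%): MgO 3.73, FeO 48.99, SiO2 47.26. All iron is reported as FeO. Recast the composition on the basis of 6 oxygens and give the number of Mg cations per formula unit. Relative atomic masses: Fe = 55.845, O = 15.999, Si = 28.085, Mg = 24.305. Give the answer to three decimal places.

MgO: 3.73/40.304 = 0.09255 mol → 0.09255 mol Mg, 0.09255 mol O.
FeO: 48.99/71.844 = 0.68189 mol → 0.68189 mol Fe, 0.68189 mol O.
SiO2: 47.26/60.083 = 0.78658 mol → 0.78658 mol Si, 1.57316 mol O.
Total oxygen = 2.34760 mol. Normalization factor = 6/2.34760 = 2.55580.
Mg per 6 O = 0.09255 × 2.55580 = 0.237.

0.237 Mg apfu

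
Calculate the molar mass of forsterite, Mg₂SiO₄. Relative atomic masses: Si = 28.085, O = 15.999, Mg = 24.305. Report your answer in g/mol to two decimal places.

Mg: 2 × 24.305 = 48.6100
Si: 1 × 28.085 = 28.0850
O: 4 × 15.999 = 63.9960
Summing the contributions gives the formula mass.

140.69 g/mol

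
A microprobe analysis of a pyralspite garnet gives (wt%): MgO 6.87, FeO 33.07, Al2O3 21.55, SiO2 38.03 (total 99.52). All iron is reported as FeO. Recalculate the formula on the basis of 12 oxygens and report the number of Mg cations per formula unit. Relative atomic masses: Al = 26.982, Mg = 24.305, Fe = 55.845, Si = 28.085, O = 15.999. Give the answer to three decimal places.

0.808 Mg apfu

MgO: 6.87/40.304 = 0.17045 mol → 0.17045 mol Mg, 0.17045 mol O.
FeO: 33.07/71.844 = 0.46030 mol → 0.46030 mol Fe, 0.46030 mol O.
Al2O3: 21.55/101.961 = 0.21136 mol → 0.42272 mol Al, 0.63408 mol O.
SiO2: 38.03/60.083 = 0.63296 mol → 0.63296 mol Si, 1.26592 mol O.
Total oxygen = 2.53075 mol. Normalization factor = 12/2.53075 = 4.74168.
Mg per 12 O = 0.17045 × 4.74168 = 0.808.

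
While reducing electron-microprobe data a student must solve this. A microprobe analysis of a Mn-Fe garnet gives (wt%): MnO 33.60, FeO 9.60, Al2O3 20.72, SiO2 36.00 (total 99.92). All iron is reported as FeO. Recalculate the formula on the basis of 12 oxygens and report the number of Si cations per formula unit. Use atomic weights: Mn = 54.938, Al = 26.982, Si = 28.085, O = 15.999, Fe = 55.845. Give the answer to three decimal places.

2.977 Si apfu

MnO (M=70.937): mol = 0.47366; Mn = 0.47366, O = 0.47366.
FeO (M=71.844): mol = 0.13362; Fe = 0.13362, O = 0.13362.
Al2O3 (M=101.961): mol = 0.20321; Al = 0.40642, O = 0.60963.
SiO2 (M=60.083): mol = 0.59917; Si = 0.59917, O = 1.19834.
ΣO = 2.41525; factor = 12/ΣO = 4.96843.
Si apfu = 0.59917 × 4.96843 = 2.977.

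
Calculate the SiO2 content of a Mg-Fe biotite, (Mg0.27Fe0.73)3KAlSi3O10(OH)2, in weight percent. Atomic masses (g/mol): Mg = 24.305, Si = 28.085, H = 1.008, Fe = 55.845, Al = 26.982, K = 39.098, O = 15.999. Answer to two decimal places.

37.06 wt%

M((Mg0.27Fe0.73)3KAlSi3O10(OH)2) = 486.327 g/mol; M(SiO2) = 60.083 g/mol.
Moles SiO2 per formula unit = 3 Si ÷ 1 = 3.0000.
SiO2 fraction = (3.0000 × 60.083) / 486.327 = 180.249/486.327 = 0.3706.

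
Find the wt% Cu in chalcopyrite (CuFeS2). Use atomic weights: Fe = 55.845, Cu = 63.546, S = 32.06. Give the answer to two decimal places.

34.63 weight percent

Molar mass of CuFeS2: 1·63.546 + 1·55.845 + 2·32.06 = 183.511 g/mol.
Mass of Cu per formula unit: 1 × 63.546 = 63.546 g.
Weight fraction Cu = 63.546 / 183.511 = 0.3463.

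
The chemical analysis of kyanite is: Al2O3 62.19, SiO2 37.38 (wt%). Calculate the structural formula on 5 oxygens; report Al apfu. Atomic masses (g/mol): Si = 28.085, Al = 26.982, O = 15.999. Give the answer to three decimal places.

62.19 wt% Al2O3 ÷ 101.961 g/mol = 0.60994 mol, giving 1.21988 Al and 1.82982 O.
37.38 wt% SiO2 ÷ 60.083 g/mol = 0.62214 mol, giving 0.62214 Si and 1.24428 O.
Oxygen sums to 3.07410; scaling by 5/3.07410 = 1.62649 puts the formula on 5 O.
Al: 1.21988 × 1.62649 = 1.984 atoms per formula unit.

1.984 Al apfu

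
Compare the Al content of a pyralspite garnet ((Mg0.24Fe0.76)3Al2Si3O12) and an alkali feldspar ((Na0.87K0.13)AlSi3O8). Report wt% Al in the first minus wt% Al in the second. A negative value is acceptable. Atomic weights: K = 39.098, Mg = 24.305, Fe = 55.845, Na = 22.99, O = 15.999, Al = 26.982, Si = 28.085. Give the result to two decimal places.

First mineral: 53.964 g Al in 475.033 g formula = 11.36 wt% Al.
Second mineral: 26.982 g Al in 264.313 g formula = 10.21 wt% Al.
11.36% − 10.21% gives a difference of 1.15 percentage points.

1.15 percentage points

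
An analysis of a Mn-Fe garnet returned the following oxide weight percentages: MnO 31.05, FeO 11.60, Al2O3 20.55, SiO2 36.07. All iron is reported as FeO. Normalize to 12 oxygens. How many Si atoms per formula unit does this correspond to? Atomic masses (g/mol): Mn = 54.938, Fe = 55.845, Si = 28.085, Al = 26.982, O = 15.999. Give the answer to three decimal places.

2.996 Si apfu

MnO (M=70.937): mol = 0.43771; Mn = 0.43771, O = 0.43771.
FeO (M=71.844): mol = 0.16146; Fe = 0.16146, O = 0.16146.
Al2O3 (M=101.961): mol = 0.20155; Al = 0.40310, O = 0.60465.
SiO2 (M=60.083): mol = 0.60034; Si = 0.60034, O = 1.20068.
ΣO = 2.40450; factor = 12/ΣO = 4.99064.
Si apfu = 0.60034 × 4.99064 = 2.996.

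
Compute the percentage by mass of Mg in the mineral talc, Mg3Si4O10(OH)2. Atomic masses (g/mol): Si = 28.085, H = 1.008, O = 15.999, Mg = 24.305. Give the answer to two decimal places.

Formula mass = 3×24.305 + 4×28.085 + 12×15.999 + 2×1.008 = 379.259 g/mol, of which 72.915 g is Mg.
So Mg makes up 72.915/379.259 = 0.1923 of the mass, i.e. 19.23%.

19.23 weight percent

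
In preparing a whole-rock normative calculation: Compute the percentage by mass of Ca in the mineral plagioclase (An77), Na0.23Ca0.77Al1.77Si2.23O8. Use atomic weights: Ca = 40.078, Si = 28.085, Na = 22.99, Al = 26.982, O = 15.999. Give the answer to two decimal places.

11.24 weight percent

Formula mass = 0.23·22.99 + 0.77·40.078 + 1.77·26.982 + 2.23·28.085 + 8·15.999 = 274.527 g/mol, of which 30.860 g is Ca.
So Ca makes up 30.860/274.527 = 0.1124 of the mass, i.e. 11.24%.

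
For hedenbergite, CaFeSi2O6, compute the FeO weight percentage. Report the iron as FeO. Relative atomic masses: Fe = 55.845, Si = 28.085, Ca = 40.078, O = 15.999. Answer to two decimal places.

Molar mass of CaFeSi2O6 = 1·40.078 + 1·55.845 + 2·28.085 + 6·15.999 = 248.087 g/mol.
Each formula unit contains 1 Fe, equivalent to 1/1 = 1.0000 mol FeO.
M(FeO) = 1×55.845 + 1×15.999 = 71.844 g/mol.
Mass of FeO per formula unit = 1.0000 × 71.844 = 71.844 g.
FeO wt% = 71.844 / 248.087 × 100 = 28.96%.

28.96 wt%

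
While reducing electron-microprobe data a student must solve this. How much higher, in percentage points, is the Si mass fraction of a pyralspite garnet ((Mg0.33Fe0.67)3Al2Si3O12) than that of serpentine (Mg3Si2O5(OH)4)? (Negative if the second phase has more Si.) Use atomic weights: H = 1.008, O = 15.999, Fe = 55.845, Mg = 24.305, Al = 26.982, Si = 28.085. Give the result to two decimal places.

M((Mg0.33Fe0.67)3Al2Si3O12) = 466.517 g/mol, so wt% Si = 84.255/466.517 × 100 = 18.06%.
M(Mg3Si2O5(OH)4) = 277.108 g/mol, so wt% Si = 56.170/277.108 × 100 = 20.27%.
18.06 − 20.27 = -2.21 pp.

-2.21 percentage points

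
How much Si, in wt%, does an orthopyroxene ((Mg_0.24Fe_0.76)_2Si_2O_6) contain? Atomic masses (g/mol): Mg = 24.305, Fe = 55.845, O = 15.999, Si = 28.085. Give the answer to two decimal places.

Formula mass = 0.48×24.305 + 1.52×55.845 + 2×28.085 + 6×15.999 = 248.715 g/mol, of which 56.170 g is Si.
So Si makes up 56.170/248.715 = 0.2258 of the mass, i.e. 22.58%.

22.58 wt%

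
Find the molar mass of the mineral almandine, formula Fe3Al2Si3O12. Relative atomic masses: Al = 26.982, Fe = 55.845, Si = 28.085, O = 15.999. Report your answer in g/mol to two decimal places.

Fe: 3 × 55.845 = 167.5350
Al: 2 × 26.982 = 53.9640
Si: 3 × 28.085 = 84.2550
O: 12 × 15.999 = 191.9880
Summing the contributions gives the formula mass.

497.74 g/mol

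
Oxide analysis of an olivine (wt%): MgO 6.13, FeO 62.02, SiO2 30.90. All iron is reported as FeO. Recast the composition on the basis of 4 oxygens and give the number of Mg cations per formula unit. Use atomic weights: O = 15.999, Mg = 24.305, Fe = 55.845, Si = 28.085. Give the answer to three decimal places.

0.298 Mg apfu

MgO: 6.13/40.304 = 0.15209 mol → 0.15209 mol Mg, 0.15209 mol O.
FeO: 62.02/71.844 = 0.86326 mol → 0.86326 mol Fe, 0.86326 mol O.
SiO2: 30.90/60.083 = 0.51429 mol → 0.51429 mol Si, 1.02858 mol O.
Total oxygen = 2.04393 mol. Normalization factor = 4/2.04393 = 1.95701.
Mg per 4 O = 0.15209 × 1.95701 = 0.298.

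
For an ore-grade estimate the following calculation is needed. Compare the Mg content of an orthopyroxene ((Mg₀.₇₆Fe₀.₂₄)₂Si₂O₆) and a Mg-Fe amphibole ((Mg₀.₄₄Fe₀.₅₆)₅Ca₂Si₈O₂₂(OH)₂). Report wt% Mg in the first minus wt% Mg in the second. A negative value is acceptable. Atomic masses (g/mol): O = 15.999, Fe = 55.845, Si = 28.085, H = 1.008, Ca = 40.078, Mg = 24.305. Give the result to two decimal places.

11.17 percentage points

First mineral: 36.944 g Mg in 215.913 g formula = 17.11 wt% Mg.
Second mineral: 53.471 g Mg in 900.665 g formula = 5.94 wt% Mg.
17.11% − 5.94% gives a difference of 11.17 percentage points.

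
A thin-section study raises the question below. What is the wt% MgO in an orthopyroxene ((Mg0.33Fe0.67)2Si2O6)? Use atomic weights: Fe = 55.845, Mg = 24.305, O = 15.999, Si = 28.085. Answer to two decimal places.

Molar mass of (Mg0.33Fe0.67)2Si2O6 = 0.66*24.305 + 1.34*55.845 + 2*28.085 + 6*15.999 = 243.038 g/mol.
Each formula unit contains 0.66 Mg, equivalent to 0.66/1 = 0.6600 mol MgO.
M(MgO) = 1×24.305 + 1×15.999 = 40.304 g/mol.
Mass of MgO per formula unit = 0.6600 × 40.304 = 26.601 g.
MgO wt% = 26.601 / 243.038 × 100 = 10.95%.

10.95 wt%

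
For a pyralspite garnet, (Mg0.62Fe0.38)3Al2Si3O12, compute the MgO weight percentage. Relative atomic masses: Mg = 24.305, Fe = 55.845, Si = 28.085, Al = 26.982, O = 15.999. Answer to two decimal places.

M((Mg0.62Fe0.38)3Al2Si3O12) = 439.078 g/mol; M(MgO) = 40.304 g/mol.
Moles MgO per formula unit = 1.86 Mg ÷ 1 = 1.8600.
MgO fraction = (1.8600 × 40.304) / 439.078 = 74.965/439.078 = 0.1707.

17.07 wt%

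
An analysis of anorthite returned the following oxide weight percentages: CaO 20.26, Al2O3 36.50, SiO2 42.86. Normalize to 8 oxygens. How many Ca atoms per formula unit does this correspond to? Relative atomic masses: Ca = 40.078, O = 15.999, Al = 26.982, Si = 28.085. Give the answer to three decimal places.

1.010 Ca apfu

CaO: 20.26/56.077 = 0.36129 mol → 0.36129 mol Ca, 0.36129 mol O.
Al2O3: 36.50/101.961 = 0.35798 mol → 0.71596 mol Al, 1.07394 mol O.
SiO2: 42.86/60.083 = 0.71335 mol → 0.71335 mol Si, 1.42670 mol O.
Total oxygen = 2.86193 mol. Normalization factor = 8/2.86193 = 2.79532.
Ca per 8 O = 0.36129 × 2.79532 = 1.010.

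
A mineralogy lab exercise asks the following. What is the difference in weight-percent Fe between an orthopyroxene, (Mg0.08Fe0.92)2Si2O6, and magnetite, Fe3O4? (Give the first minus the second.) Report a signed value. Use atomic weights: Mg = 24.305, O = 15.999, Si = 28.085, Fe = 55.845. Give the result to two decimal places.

-32.66 percentage points

First mineral: 102.755 g Fe in 258.808 g formula = 39.70 wt% Fe.
Second mineral: 167.535 g Fe in 231.531 g formula = 72.36 wt% Fe.
39.70% − 72.36% gives a difference of -32.66 percentage points.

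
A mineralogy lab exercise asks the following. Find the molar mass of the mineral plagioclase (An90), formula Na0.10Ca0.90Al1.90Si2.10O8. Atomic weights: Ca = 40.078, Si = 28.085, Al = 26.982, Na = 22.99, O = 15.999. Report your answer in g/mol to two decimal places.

M = 0.10×22.99 + 0.90×40.078 + 1.90×26.982 + 2.10×28.085 + 8×15.999

276.61 g/mol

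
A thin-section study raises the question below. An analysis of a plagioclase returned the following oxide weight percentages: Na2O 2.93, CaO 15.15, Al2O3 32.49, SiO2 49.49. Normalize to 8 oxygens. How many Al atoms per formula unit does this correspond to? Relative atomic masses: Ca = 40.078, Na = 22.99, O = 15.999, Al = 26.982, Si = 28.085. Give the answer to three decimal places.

2.93 wt% Na2O ÷ 61.979 g/mol = 0.04727 mol, giving 0.09454 Na and 0.04727 O.
15.15 wt% CaO ÷ 56.077 g/mol = 0.27016 mol, giving 0.27016 Ca and 0.27016 O.
32.49 wt% Al2O3 ÷ 101.961 g/mol = 0.31865 mol, giving 0.63730 Al and 0.95595 O.
49.49 wt% SiO2 ÷ 60.083 g/mol = 0.82369 mol, giving 0.82369 Si and 1.64738 O.
Oxygen sums to 2.92076; scaling by 8/2.92076 = 2.73901 puts the formula on 8 O.
Al: 0.63730 × 2.73901 = 1.746 atoms per formula unit.

1.746 Al apfu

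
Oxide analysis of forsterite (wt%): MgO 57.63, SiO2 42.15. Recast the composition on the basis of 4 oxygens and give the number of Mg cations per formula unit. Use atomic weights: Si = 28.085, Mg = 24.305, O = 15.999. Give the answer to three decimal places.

2.019 Mg apfu

MgO (M=40.304): mol = 1.42988; Mg = 1.42988, O = 1.42988.
SiO2 (M=60.083): mol = 0.70153; Si = 0.70153, O = 1.40306.
ΣO = 2.83294; factor = 4/ΣO = 1.41196.
Mg apfu = 1.42988 × 1.41196 = 2.019.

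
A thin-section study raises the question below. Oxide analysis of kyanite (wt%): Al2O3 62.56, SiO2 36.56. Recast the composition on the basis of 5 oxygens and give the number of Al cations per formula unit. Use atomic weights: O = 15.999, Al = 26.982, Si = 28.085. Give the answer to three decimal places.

Al2O3 (M=101.961): mol = 0.61357; Al = 1.22714, O = 1.84071.
SiO2 (M=60.083): mol = 0.60849; Si = 0.60849, O = 1.21698.
ΣO = 3.05769; factor = 5/ΣO = 1.63522.
Al apfu = 1.22714 × 1.63522 = 2.007.

2.007 Al apfu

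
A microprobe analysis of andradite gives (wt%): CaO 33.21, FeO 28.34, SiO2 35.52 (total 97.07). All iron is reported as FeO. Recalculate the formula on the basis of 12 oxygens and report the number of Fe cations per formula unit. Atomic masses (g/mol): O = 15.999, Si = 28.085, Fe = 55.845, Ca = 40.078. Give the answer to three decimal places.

2.182 Fe apfu

CaO: 33.21/56.077 = 0.59222 mol → 0.59222 mol Ca, 0.59222 mol O.
FeO: 28.34/71.844 = 0.39447 mol → 0.39447 mol Fe, 0.39447 mol O.
SiO2: 35.52/60.083 = 0.59118 mol → 0.59118 mol Si, 1.18236 mol O.
Total oxygen = 2.16905 mol. Normalization factor = 12/2.16905 = 5.53238.
Fe per 12 O = 0.39447 × 5.53238 = 2.182.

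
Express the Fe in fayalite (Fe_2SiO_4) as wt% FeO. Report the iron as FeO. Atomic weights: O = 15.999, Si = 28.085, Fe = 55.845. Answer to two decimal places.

Molar mass of Fe_2SiO_4 = 2·55.845 + 1·28.085 + 4·15.999 = 203.771 g/mol.
Each formula unit contains 2 Fe, equivalent to 2/1 = 2.0000 mol FeO.
M(FeO) = 1×55.845 + 1×15.999 = 71.844 g/mol.
Mass of FeO per formula unit = 2.0000 × 71.844 = 143.688 g.
FeO wt% = 143.688 / 203.771 × 100 = 70.51%.

70.51 wt%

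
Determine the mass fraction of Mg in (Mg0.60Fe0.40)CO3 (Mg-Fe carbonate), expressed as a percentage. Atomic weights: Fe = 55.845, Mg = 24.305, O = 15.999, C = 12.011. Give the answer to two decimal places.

Molar mass of (Mg0.60Fe0.40)CO3: 0.60·24.305 + 0.40·55.845 + 1·12.011 + 3·15.999 = 96.929 g/mol.
Mass of Mg per formula unit: 0.60 × 24.305 = 14.583 g.
Weight fraction Mg = 14.583 / 96.929 = 0.1505.

15.05 wt%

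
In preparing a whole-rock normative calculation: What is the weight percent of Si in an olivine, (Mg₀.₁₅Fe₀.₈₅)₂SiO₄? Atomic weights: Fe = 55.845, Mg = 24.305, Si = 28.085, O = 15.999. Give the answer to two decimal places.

14.45 weight percent

Molar mass of (Mg₀.₁₅Fe₀.₈₅)₂SiO₄: 0.30*24.305 + 1.70*55.845 + 1*28.085 + 4*15.999 = 194.309 g/mol.
Mass of Si per formula unit: 1 × 28.085 = 28.085 g.
Weight fraction Si = 28.085 / 194.309 = 0.1445.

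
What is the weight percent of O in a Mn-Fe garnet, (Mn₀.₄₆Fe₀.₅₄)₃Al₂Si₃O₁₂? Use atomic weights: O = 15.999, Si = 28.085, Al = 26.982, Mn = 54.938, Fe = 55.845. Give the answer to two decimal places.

Molar mass of (Mn₀.₄₆Fe₀.₅₄)₃Al₂Si₃O₁₂: 1.38*54.938 + 1.62*55.845 + 2*26.982 + 3*28.085 + 12*15.999 = 496.490 g/mol.
Mass of O per formula unit: 12 × 15.999 = 191.988 g.
Weight fraction O = 191.988 / 496.490 = 0.3867.

38.67 weight percent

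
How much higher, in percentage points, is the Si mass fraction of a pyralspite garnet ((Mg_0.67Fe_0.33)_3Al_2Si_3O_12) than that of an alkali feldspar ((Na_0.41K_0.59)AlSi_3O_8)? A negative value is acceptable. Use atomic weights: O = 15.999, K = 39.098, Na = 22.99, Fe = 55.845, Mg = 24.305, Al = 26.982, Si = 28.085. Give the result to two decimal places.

First mineral: 84.255 g Si in 434.347 g formula = 19.40 wt% Si.
Second mineral: 84.255 g Si in 271.723 g formula = 31.01 wt% Si.
19.40% − 31.01% gives a difference of -11.61 percentage points.

-11.61 percentage points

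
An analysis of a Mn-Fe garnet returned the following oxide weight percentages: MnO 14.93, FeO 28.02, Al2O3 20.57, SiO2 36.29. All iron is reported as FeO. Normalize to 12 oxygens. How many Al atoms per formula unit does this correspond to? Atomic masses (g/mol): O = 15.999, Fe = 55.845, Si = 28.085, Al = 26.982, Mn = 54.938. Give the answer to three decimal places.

MnO: 14.93/70.937 = 0.21047 mol → 0.21047 mol Mn, 0.21047 mol O.
FeO: 28.02/71.844 = 0.39001 mol → 0.39001 mol Fe, 0.39001 mol O.
Al2O3: 20.57/101.961 = 0.20174 mol → 0.40348 mol Al, 0.60522 mol O.
SiO2: 36.29/60.083 = 0.60400 mol → 0.60400 mol Si, 1.20800 mol O.
Total oxygen = 2.41370 mol. Normalization factor = 12/2.41370 = 4.97162.
Al per 12 O = 0.40348 × 4.97162 = 2.006.

2.006 Al apfu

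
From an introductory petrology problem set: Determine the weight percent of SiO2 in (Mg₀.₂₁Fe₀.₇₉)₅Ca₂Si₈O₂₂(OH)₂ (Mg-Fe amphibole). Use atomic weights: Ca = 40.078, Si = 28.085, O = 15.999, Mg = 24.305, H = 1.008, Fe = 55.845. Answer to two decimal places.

Molar mass of (Mg₀.₂₁Fe₀.₇₉)₅Ca₂Si₈O₂₂(OH)₂ = 1.05·24.305 + 3.95·55.845 + 2·40.078 + 8·28.085 + 24·15.999 + 2·1.008 = 936.936 g/mol.
Each formula unit contains 8 Si, equivalent to 8/1 = 8.0000 mol SiO2.
M(SiO2) = 1×28.085 + 2×15.999 = 60.083 g/mol.
Mass of SiO2 per formula unit = 8.0000 × 60.083 = 480.664 g.
SiO2 wt% = 480.664 / 936.936 × 100 = 51.30%.

51.30 wt%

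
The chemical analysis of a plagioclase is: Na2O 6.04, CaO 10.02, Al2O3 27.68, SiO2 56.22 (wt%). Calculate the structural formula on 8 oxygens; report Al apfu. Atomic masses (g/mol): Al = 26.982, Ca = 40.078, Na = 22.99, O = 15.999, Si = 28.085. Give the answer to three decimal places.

6.04 wt% Na2O ÷ 61.979 g/mol = 0.09745 mol, giving 0.19490 Na and 0.09745 O.
10.02 wt% CaO ÷ 56.077 g/mol = 0.17868 mol, giving 0.17868 Ca and 0.17868 O.
27.68 wt% Al2O3 ÷ 101.961 g/mol = 0.27148 mol, giving 0.54296 Al and 0.81444 O.
56.22 wt% SiO2 ÷ 60.083 g/mol = 0.93571 mol, giving 0.93571 Si and 1.87142 O.
Oxygen sums to 2.96199; scaling by 8/2.96199 = 2.70089 puts the formula on 8 O.
Al: 0.54296 × 2.70089 = 1.466 atoms per formula unit.

1.466 Al apfu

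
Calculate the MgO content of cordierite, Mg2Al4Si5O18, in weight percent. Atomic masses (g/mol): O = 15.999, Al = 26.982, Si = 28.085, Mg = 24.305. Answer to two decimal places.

13.78 wt%

Formula mass = 584.945 g/mol.
2 Mg → 2.0000 mol MgO per formula unit; M(MgO) = 40.304, so MgO mass = 80.608 g.
80.608/584.945 × 100 = 13.78 wt%.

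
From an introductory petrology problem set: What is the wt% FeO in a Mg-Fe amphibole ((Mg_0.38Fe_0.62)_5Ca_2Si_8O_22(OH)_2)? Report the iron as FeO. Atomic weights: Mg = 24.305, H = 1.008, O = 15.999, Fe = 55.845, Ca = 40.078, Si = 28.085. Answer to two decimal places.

Formula mass = 910.127 g/mol.
3.10 Fe → 3.1000 mol FeO per formula unit; M(FeO) = 71.844, so FeO mass = 222.716 g.
222.716/910.127 × 100 = 24.47 wt%.

24.47 wt%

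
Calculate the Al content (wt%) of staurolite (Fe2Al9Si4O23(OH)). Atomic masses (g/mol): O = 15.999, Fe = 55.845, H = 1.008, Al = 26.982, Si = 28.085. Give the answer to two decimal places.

28.51 wt%

Molar mass of Fe2Al9Si4O23(OH): 2·55.845 + 9·26.982 + 4·28.085 + 24·15.999 + 1·1.008 = 851.852 g/mol.
Mass of Al per formula unit: 9 × 26.982 = 242.838 g.
Weight fraction Al = 242.838 / 851.852 = 0.2851.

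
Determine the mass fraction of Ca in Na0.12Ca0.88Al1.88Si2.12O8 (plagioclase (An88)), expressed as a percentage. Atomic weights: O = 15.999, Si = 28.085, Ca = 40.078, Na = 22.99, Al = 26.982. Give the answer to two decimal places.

12.77 mass %

Formula mass = 0.12·22.99 + 0.88·40.078 + 1.88·26.982 + 2.12·28.085 + 8·15.999 = 276.286 g/mol, of which 35.269 g is Ca.
So Ca makes up 35.269/276.286 = 0.1277 of the mass, i.e. 12.77%.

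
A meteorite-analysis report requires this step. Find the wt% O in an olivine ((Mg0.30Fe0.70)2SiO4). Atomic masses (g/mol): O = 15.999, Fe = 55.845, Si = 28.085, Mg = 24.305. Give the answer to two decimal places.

34.62 wt%

M((Mg0.30Fe0.70)2SiO4) = 184.847 g/mol.
O contributes 4 × 15.999 = 63.996 g per mole.
63.996/184.847 = 0.3462 → 34.62%.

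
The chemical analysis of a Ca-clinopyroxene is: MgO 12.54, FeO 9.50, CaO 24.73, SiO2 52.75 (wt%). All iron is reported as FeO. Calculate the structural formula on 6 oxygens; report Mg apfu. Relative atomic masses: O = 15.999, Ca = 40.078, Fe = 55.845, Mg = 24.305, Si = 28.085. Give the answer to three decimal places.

0.707 Mg apfu

MgO: 12.54/40.304 = 0.31114 mol → 0.31114 mol Mg, 0.31114 mol O.
FeO: 9.50/71.844 = 0.13223 mol → 0.13223 mol Fe, 0.13223 mol O.
CaO: 24.73/56.077 = 0.44100 mol → 0.44100 mol Ca, 0.44100 mol O.
SiO2: 52.75/60.083 = 0.87795 mol → 0.87795 mol Si, 1.75590 mol O.
Total oxygen = 2.64027 mol. Normalization factor = 6/2.64027 = 2.27249.
Mg per 6 O = 0.31114 × 2.27249 = 0.707.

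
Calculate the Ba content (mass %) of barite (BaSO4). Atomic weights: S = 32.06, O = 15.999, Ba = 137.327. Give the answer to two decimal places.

58.84 mass %

Formula mass = 1×137.327 + 1×32.06 + 4×15.999 = 233.383 g/mol, of which 137.327 g is Ba.
So Ba makes up 137.327/233.383 = 0.5884 of the mass, i.e. 58.84%.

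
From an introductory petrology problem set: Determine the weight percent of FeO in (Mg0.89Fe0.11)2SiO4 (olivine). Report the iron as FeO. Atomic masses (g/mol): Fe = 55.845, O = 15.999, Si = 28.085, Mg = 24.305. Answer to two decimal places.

10.71 wt%

Formula mass = 147.630 g/mol.
0.22 Fe → 0.2200 mol FeO per formula unit; M(FeO) = 71.844, so FeO mass = 15.806 g.
15.806/147.630 × 100 = 10.71 wt%.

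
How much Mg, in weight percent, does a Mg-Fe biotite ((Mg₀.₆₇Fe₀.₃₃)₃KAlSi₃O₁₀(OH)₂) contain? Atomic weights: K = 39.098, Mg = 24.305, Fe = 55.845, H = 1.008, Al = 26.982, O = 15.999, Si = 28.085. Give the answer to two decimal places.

10.89 weight percent

Formula mass = 2.01*24.305 + 0.99*55.845 + 1*39.098 + 1*26.982 + 3*28.085 + 12*15.999 + 2*1.008 = 448.479 g/mol, of which 48.853 g is Mg.
So Mg makes up 48.853/448.479 = 0.1089 of the mass, i.e. 10.89%.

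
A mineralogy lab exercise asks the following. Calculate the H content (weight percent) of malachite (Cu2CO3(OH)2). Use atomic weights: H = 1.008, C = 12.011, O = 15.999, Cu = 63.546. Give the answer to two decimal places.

Molar mass of Cu2CO3(OH)2: 2·63.546 + 1·12.011 + 5·15.999 + 2·1.008 = 221.114 g/mol.
Mass of H per formula unit: 2 × 1.008 = 2.016 g.
Weight fraction H = 2.016 / 221.114 = 0.0091.

0.91 weight percent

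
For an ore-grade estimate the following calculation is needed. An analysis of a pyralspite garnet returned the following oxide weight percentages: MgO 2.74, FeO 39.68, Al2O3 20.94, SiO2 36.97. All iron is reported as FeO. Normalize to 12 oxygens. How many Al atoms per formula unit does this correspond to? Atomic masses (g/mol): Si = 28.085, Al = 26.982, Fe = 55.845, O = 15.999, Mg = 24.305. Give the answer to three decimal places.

1.998 Al apfu

MgO (M=40.304): mol = 0.06798; Mg = 0.06798, O = 0.06798.
FeO (M=71.844): mol = 0.55231; Fe = 0.55231, O = 0.55231.
Al2O3 (M=101.961): mol = 0.20537; Al = 0.41074, O = 0.61611.
SiO2 (M=60.083): mol = 0.61532; Si = 0.61532, O = 1.23064.
ΣO = 2.46704; factor = 12/ΣO = 4.86413.
Al apfu = 0.41074 × 4.86413 = 1.998.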